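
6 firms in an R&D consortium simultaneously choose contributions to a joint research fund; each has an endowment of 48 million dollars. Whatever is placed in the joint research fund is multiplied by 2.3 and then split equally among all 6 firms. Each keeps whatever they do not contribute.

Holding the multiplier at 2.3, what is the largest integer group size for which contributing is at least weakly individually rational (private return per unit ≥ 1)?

Private return per unit is 2.3/(group size), which is ≥ 1 whenever the group size is ≤ 2.3.
The largest such integer is 2.

2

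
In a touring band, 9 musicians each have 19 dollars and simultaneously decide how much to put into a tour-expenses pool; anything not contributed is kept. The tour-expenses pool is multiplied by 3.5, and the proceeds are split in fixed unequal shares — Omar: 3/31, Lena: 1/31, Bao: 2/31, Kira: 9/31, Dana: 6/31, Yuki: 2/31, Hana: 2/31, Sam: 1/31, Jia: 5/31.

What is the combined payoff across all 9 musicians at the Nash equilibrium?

A player with share s gets back 3.5·s per unit contributed, so full contribution is dominant for anyone with s > 1/3.5 = 0.2857 and zero contribution is dominant for anyone below.
Only Kira (9/31) clears that bar, contributing 19; the remaining 8 contribute 0. Total contributed: 19.
The tour-expenses pool pays out 3.5 × 19 = 66.50 in total (split across the unequal shares, but the aggregate is all that matters for the group sum).
The 8 free-riders keep 19 each, adding 152. Group total = 152 + 66.50 = 218.50.

218.50 dollars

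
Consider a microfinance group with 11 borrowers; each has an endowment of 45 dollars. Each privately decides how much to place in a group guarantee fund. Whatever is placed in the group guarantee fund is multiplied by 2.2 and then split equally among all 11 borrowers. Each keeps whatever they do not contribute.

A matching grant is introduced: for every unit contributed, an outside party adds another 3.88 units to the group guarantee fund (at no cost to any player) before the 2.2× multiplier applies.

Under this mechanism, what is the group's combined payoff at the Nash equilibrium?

495.00 dollars

Even with the mechanism, each unit contributed returns only 2.2 × 4.88 / 11 = 0.9760 per unit of net cost, so contributing nothing is still dominant.
Everyone keeps their endowment and the group total is 11 × 45 = 495.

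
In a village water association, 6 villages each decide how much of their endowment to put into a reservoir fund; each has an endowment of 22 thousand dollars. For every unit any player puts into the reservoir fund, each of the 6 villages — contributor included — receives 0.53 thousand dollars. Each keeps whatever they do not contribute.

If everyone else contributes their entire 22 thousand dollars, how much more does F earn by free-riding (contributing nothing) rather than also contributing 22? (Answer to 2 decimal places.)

Switching from a contribution of 22 to 0 lets F keep an extra 22 thousand dollars, but lowers the reservoir fund by 22, which costs F their own share of that drop: 0.53 × 22 = 11.66.
Net gain = 22 − 11.66 = 10.34. The private return per contributed unit (0.53) is below 1, so free-riding is indeed the best response regardless of what the others do.

10.34 thousand dollars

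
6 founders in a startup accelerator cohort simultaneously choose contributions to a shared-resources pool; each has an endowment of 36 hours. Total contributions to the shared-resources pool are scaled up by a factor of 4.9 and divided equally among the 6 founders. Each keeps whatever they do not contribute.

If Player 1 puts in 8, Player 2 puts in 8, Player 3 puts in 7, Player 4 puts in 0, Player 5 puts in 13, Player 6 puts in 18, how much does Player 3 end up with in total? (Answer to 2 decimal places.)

Total contributed: 8 + 8 + 7 + 0 + 13 + 18 = 54.
Each receives 4.9 × 54 / 6 = 44.10 from the shared-resources pool.
Player 3 keeps 36 − 7 = 29, so Player 3's payoff is 29 + 44.10 = 73.10.

73.10 hours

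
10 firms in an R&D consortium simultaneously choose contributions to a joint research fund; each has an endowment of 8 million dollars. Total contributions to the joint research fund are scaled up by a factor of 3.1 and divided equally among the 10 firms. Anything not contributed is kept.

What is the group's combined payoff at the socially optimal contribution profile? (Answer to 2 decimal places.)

Each contributed unit returns 3.100 to the group as a whole (0.3100 to each of 10 players), which exceeds 1, so the social optimum is full contribution: group total = 3.100 × 80 = 248.00.

248.00 million dollars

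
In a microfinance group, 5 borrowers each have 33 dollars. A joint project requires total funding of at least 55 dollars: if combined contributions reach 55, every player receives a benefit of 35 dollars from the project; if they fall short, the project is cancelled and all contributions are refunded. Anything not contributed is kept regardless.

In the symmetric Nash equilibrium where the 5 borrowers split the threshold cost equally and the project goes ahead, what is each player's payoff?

57 dollars

Equal share of the threshold: 55/5 = 11.
At this profile no one gains by cutting their contribution: any cut drops the total below 55, the project is cancelled, contributions are refunded, and the deviator ends with 33, which is less than 33 − 11 + 35 = 57. Contributing more than 11 just wastes the excess. So contributing exactly 11 is a best response.
Each player's payoff: 33 − 11 + 35 = 57.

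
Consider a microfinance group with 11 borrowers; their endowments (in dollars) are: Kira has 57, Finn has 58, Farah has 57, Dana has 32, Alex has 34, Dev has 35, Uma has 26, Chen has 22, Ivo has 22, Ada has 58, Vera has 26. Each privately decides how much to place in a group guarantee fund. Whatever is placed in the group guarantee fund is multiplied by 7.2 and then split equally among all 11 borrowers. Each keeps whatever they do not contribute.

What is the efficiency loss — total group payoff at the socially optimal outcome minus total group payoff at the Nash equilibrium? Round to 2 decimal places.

2647.40 dollars

The private return per contributed unit is 7.2/11 = 0.6545 < 1 for every player regardless of endowment, so the Nash equilibrium is zero contribution and the group total is Σ E_j = 57 + 58 + 57 + 32 + 34 + 35 + 26 + 22 + 22 + 58 + 26 = 427.
Each contributed unit returns 7.200 to the group, so the social optimum is full contribution by everyone: group total = 7.200 × 427 = 3074.40.
Efficiency loss = (7.200 − 1) × 427 = 2647.40.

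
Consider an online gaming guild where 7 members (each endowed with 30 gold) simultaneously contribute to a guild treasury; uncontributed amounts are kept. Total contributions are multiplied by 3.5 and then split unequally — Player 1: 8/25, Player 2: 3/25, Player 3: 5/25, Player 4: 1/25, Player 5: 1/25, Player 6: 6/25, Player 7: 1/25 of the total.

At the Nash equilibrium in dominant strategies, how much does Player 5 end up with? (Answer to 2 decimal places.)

34.20 gold

A player with share s gets back 3.5·s per unit contributed, so full contribution is dominant for anyone with s > 1/3.5 = 0.2857 and zero contribution is dominant for anyone below.
Player 1 alone (share 8/25) is above the threshold, contributing 30; the remaining 6 contribute 0. Total contributed: 30.
Player 5 keeps 30 and receives 3.5 × 30 × 1/25 = 4.20 from the guild treasury, for a payoff of 34.20.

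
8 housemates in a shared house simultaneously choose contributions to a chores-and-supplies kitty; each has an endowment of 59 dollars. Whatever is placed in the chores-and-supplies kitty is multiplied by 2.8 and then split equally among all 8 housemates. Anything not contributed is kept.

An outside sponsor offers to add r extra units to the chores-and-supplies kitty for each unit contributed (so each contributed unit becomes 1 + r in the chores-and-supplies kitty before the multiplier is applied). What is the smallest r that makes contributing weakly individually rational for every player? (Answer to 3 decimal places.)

1.857

With matching at rate r, one contributed unit becomes (1 + r) in the chores-and-supplies kitty and returns 2.8 × (1 + r) / 8 to the contributor.
Setting this equal to 1: 1 + r = 8/2.8 = 2.8571.
So the minimum matching rate is r = 2.8571 − 1 = 1.857.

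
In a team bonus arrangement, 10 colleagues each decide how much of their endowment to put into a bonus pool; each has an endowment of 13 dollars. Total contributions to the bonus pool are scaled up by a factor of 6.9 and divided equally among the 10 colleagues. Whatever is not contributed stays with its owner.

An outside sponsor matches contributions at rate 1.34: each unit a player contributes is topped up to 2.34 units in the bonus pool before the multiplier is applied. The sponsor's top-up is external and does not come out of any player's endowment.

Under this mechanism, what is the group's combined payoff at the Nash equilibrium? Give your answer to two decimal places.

With the mechanism, a contributed unit returns 6.9 × 2.34 / 10 = 1.6146 per unit of net cost to the contributor — now above 1 — so contributing fully is weakly dominant for every player.
So the Nash equilibrium is full contribution by all 10; the group earns 6.9 × 2.34 × 130 = 2098.98.

2098.98 dollars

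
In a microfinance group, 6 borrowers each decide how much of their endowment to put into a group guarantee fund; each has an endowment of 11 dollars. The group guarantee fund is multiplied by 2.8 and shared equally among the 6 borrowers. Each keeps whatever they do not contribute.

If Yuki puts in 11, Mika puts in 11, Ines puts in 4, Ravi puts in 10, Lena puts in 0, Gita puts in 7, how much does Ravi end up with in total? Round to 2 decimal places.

21.07 dollars

Total contributed: 11 + 11 + 4 + 10 + 0 + 7 = 43.
Each receives 2.8 × 43 / 6 = 20.07 from the group guarantee fund.
Ravi keeps 11 − 10 = 1, so Ravi's payoff is 1 + 20.07 = 21.07.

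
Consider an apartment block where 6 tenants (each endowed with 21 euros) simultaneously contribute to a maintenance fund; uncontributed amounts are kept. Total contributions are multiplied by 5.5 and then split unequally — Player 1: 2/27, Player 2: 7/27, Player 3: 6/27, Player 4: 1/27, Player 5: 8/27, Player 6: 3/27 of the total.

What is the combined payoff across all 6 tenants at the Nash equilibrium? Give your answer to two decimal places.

Each unit j contributes comes back to j as 5.5 × (j's share), so j prefers to contribute only if that share exceeds 1/5.5 = 0.1818; otherwise keeping the unit dominates.
Player 2, Player 3 and Player 5 clear that bar, contributing 21 each; the remaining 3 contribute 0. Total contributed: 63.
The maintenance fund pays out 5.5 × 63 = 346.50 in total (split across the unequal shares, but the aggregate is all that matters for the group sum).
The 3 free-riders keep 21 each, adding 63. Group total = 63 + 346.50 = 409.50.

409.50 euros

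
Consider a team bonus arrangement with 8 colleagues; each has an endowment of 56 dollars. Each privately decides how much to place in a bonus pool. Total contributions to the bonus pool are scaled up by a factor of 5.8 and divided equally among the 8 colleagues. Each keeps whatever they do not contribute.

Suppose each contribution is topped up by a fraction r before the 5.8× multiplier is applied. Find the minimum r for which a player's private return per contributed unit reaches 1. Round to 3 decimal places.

With matching at rate r, one contributed unit becomes (1 + r) in the bonus pool and returns 5.8 × (1 + r) / 8 to the contributor.
Setting this equal to 1: 1 + r = 8/5.8 = 1.3793.
So the minimum matching rate is r = 1.3793 − 1 = 0.379.

0.379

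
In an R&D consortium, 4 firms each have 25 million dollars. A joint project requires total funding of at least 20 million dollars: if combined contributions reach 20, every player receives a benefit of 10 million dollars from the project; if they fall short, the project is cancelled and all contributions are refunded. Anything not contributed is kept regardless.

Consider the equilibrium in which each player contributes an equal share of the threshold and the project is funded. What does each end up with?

Equal share of the threshold: 20/4 = 5.
At this profile no one gains by cutting their contribution: any cut drops the total below 20, the project is cancelled, contributions are refunded, and the deviator ends with 25, which is less than 25 − 5 + 10 = 30. Contributing more than 5 just wastes the excess. So contributing exactly 5 is a best response.
Each player's payoff: 25 − 5 + 10 = 30.

30 million dollars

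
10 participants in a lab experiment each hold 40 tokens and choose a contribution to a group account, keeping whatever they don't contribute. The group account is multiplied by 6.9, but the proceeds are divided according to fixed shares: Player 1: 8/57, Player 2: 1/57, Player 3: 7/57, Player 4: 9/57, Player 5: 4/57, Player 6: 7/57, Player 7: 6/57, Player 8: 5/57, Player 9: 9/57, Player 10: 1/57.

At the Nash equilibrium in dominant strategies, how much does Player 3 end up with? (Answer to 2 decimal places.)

107.79 tokens

For player j, contributing a unit is worthwhile iff 6.9 × (j's share) ≥ 1, i.e. iff j's share is at least 0.1449.
Player 4 and Player 9 clear that bar, contributing 40 each; the remaining 8 contribute 0. Total contributed: 80.
Player 3 keeps 40 and receives 6.9 × 80 × 7/57 = 67.79 from the group account, for a payoff of 107.79.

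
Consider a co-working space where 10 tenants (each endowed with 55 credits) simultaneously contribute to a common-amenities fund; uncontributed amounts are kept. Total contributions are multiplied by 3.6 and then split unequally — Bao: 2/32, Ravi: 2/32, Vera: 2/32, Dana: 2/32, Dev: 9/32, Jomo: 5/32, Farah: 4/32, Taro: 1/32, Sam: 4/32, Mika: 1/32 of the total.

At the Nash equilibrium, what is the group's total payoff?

For player j, contributing a unit is worthwhile iff 3.6 × (j's share) ≥ 1, i.e. iff j's share is at least 0.2778.
Dev alone (share 9/32) is above the threshold, contributing 55; the remaining 9 contribute 0. Total contributed: 55.
The common-amenities fund pays out 3.6 × 55 = 198.00 in total (split across the unequal shares, but the aggregate is all that matters for the group sum).
The 9 free-riders keep 55 each, adding 495. Group total = 495 + 198.00 = 693.00.

693.00 credits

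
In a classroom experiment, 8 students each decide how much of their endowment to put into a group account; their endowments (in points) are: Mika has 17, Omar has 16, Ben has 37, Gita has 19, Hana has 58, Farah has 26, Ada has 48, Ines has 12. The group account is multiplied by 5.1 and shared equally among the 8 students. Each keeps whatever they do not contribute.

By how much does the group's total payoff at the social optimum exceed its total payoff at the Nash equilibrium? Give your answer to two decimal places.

955.30 points

The private return per contributed unit is 5.1/8 = 0.6375 < 1 for every player regardless of endowment, so the Nash equilibrium is zero contribution and the group total is Σ E_j = 17 + 16 + 37 + 19 + 58 + 26 + 48 + 12 = 233.
Each contributed unit returns 5.100 to the group, so the social optimum is full contribution by everyone: group total = 5.100 × 233 = 1188.30.
Efficiency loss = (5.100 − 1) × 233 = 955.30.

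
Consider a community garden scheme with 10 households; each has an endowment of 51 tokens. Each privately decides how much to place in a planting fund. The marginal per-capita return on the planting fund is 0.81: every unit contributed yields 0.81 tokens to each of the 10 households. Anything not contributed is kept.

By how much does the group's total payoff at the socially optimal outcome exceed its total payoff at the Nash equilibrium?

3621.00 tokens

The private return per contributed unit is 0.81 < 1, so contributing 0 is dominant for every player. At the Nash equilibrium everyone keeps their 51, and the group total is 10 × 51 = 510.
Each contributed unit returns 8.100 to the group as a whole (0.81 to each of 10 players), which exceeds 1, so the social optimum is full contribution: group total = 8.100 × 510 = 4131.00.
Efficiency loss = 4131.00 − 510 = 3621.00.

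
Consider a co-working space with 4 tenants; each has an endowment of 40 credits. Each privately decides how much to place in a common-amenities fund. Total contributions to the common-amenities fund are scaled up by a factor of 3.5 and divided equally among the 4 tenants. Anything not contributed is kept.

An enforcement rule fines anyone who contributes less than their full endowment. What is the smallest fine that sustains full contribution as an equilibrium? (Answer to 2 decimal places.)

5.00 credits

Given the others contribute fully, the best deviation is to contribute 0 (any partial contribution still incurs the fine and gives up units whose private return 0.8750 is below 1).
Deviating from 40 to 0 saves 40 credits but forfeits the deviator's share of the drop in the common-amenities fund: 3.5/4 × 40 = 35.00.
So the deviation gain is 40 − 35.00 = 5.00, and the fine must be at least 5.00 credits to wipe it out.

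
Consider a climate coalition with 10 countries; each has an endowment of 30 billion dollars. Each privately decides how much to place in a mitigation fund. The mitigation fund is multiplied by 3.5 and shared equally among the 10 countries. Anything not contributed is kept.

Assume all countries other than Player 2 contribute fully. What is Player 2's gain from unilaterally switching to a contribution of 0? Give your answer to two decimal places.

19.50 billion dollars

Switching from a contribution of 30 to 0 lets Player 2 keep an extra 30 billion dollars, but lowers the mitigation fund by 30, which costs Player 2 their own share of that drop: 3.5/10 × 30 = 10.50.
Net gain = 30 − 10.50 = 19.50. The private return per contributed unit (0.3500) is below 1, so free-riding is indeed the best response regardless of what the others do.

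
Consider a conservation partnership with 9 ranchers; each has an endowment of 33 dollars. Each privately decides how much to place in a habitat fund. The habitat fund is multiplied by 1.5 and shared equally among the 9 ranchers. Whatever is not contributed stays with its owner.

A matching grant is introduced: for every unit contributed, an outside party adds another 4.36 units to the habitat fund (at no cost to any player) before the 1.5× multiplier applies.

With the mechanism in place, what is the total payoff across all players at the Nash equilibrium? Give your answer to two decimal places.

Even with the mechanism, each unit contributed returns only 1.5 × 5.36 / 9 = 0.8933 per unit of net cost, so contributing nothing is still dominant.
At the Nash equilibrium no one contributes; group total payoff = 9 × 33 = 297.

297.00 dollars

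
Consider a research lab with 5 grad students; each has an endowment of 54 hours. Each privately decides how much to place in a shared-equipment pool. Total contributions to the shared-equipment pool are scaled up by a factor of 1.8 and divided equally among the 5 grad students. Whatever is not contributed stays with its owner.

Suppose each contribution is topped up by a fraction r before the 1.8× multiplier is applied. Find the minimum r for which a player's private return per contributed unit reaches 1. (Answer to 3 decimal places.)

With matching at rate r, one contributed unit becomes (1 + r) in the shared-equipment pool and returns 1.8 × (1 + r) / 5 to the contributor.
Setting this equal to 1: 1 + r = 5/1.8 = 2.7778.
So the minimum matching rate is r = 2.7778 − 1 = 1.778.

1.778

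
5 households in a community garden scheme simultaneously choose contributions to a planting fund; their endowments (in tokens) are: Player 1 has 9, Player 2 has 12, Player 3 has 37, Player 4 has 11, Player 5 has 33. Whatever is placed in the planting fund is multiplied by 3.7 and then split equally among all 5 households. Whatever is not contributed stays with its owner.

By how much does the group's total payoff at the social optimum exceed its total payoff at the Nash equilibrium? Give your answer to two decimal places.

275.40 tokens

The private return per contributed unit is 3.7/5 = 0.7400 < 1 for every player regardless of endowment, so the Nash equilibrium is zero contribution and the group total is Σ E_j = 9 + 12 + 37 + 11 + 33 = 102.
Each contributed unit returns 3.700 to the group, so the social optimum is full contribution by everyone: group total = 3.700 × 102 = 377.40.
Efficiency loss = (3.700 − 1) × 102 = 275.40.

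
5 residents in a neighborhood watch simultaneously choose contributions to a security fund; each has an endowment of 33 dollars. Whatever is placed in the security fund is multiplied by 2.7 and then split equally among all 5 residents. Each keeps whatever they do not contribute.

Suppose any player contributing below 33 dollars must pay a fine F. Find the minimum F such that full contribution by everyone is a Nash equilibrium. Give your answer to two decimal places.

Given the others contribute fully, the best deviation is to contribute 0 (any partial contribution still incurs the fine and gives up units whose private return 0.5400 is below 1).
Deviating from 33 to 0 saves 33 dollars but forfeits the deviator's share of the drop in the security fund: 2.7/5 × 33 = 17.82.
So the deviation gain is 33 − 17.82 = 15.18, and the fine must be at least 15.18 dollars to wipe it out.

15.18 dollars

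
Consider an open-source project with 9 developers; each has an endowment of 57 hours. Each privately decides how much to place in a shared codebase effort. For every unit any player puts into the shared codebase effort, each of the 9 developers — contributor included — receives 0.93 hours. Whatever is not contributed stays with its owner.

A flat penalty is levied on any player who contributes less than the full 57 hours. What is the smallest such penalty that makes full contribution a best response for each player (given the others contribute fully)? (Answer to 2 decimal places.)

3.99 hours

Given the others contribute fully, the best deviation is to contribute 0 (any partial contribution still incurs the fine and gives up units whose private return 0.93 is below 1).
Deviating from 57 to 0 saves 57 hours but forfeits the deviator's share of the drop in the shared codebase effort: 0.93 × 57 = 53.01.
So the deviation gain is 57 − 53.01 = 3.99, and the fine must be at least 3.99 hours to wipe it out.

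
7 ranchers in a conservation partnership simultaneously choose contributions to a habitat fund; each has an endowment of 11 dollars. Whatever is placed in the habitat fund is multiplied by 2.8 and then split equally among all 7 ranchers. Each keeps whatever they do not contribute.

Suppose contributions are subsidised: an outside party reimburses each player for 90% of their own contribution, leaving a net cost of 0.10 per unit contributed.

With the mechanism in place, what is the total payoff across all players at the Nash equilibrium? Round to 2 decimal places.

284.90 dollars

Under the mechanism each unit contributed yields (2.8/7) / 0.10 = 4.0000 back to its contributor per unit of net cost, which exceeds 1, making full contribution the dominant choice for everyone.
At the Nash equilibrium everyone contributes 11. Group total payoff = 7 × (11 × 0.90 + 2.8 × 11) = 284.90.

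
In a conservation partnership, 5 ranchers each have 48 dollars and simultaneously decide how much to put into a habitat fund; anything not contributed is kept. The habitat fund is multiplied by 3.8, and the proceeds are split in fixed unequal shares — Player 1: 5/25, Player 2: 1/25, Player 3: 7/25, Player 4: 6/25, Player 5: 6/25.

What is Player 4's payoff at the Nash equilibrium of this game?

A player with share s gets back 3.8·s per unit contributed, so full contribution is dominant for anyone with s > 1/3.8 = 0.2632 and zero contribution is dominant for anyone below.
Only Player 3 (7/25) clears that bar, contributing 48; the remaining 4 contribute 0. Total contributed: 48.
Player 4 keeps 48 and receives 3.8 × 48 × 6/25 = 43.78 from the habitat fund, for a payoff of 91.78.

91.78 dollars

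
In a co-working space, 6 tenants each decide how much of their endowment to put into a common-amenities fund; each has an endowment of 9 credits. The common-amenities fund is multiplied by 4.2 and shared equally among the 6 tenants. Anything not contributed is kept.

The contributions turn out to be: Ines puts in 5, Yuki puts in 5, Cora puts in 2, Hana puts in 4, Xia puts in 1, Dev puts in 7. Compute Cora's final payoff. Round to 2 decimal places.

23.80 credits

Total contributed: 5 + 5 + 2 + 4 + 1 + 7 = 24.
Each receives 4.2 × 24 / 6 = 16.80 from the common-amenities fund.
Cora keeps 9 − 2 = 7, so Cora's payoff is 7 + 16.80 = 23.80.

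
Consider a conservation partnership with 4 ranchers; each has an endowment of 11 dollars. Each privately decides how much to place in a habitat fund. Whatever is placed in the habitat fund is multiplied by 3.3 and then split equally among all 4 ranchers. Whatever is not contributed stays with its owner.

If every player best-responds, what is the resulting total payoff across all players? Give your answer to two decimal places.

Each contributed unit returns 3.3/4 = 0.8250 to its contributor — below 1 — so contributing 0 is dominant for every player. At the Nash equilibrium everyone keeps their 11, and the group total is 4 × 11 = 44.

44.00 dollars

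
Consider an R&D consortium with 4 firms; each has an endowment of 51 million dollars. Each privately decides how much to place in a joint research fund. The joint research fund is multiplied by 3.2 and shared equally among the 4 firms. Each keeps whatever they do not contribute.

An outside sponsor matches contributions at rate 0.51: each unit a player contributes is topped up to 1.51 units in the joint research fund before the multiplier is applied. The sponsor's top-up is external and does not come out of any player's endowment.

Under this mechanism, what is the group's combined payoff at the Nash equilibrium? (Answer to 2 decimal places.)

Under the mechanism each unit contributed yields 3.2 × 1.51 / 4 = 1.2080 back to its contributor per unit of net cost, which exceeds 1, making full contribution the dominant choice for everyone.
So the Nash equilibrium is full contribution by all 4; the group earns 3.2 × 1.51 × 204 = 985.73.

985.73 million dollars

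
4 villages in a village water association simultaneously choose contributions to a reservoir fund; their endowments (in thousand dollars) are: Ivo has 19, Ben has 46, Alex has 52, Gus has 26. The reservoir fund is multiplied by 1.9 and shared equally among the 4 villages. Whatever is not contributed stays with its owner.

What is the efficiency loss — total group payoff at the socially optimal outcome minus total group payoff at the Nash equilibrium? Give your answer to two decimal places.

128.70 thousand dollars

The private return per contributed unit is 1.9/4 = 0.4750 < 1 for every player regardless of endowment, so the Nash equilibrium is zero contribution and the group total is Σ E_j = 19 + 46 + 52 + 26 = 143.
Each contributed unit returns 1.900 to the group, so the social optimum is full contribution by everyone: group total = 1.900 × 143 = 271.70.
Efficiency loss = (1.900 − 1) × 143 = 128.70.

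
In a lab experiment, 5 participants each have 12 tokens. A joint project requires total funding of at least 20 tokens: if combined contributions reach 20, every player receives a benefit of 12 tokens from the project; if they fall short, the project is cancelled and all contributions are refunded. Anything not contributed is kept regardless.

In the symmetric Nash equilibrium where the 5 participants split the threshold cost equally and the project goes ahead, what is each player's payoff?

Equal share of the threshold: 20/5 = 4.
At this profile no one gains by cutting their contribution: any cut drops the total below 20, the project is cancelled, contributions are refunded, and the deviator ends with 12, which is less than 12 − 4 + 12 = 20. Contributing more than 4 just wastes the excess. So contributing exactly 4 is a best response.
Each player's payoff: 12 − 4 + 12 = 20.

20 tokens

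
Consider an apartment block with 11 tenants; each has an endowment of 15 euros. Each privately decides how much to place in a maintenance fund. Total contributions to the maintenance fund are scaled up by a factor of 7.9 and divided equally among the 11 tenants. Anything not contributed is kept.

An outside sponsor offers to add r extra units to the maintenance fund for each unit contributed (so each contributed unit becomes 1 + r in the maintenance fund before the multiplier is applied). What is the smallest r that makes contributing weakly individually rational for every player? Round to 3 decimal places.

0.392

With matching at rate r, one contributed unit becomes (1 + r) in the maintenance fund and returns 7.9 × (1 + r) / 11 to the contributor.
Setting this equal to 1: 1 + r = 11/7.9 = 1.3924.
So the minimum matching rate is r = 1.3924 − 1 = 0.392.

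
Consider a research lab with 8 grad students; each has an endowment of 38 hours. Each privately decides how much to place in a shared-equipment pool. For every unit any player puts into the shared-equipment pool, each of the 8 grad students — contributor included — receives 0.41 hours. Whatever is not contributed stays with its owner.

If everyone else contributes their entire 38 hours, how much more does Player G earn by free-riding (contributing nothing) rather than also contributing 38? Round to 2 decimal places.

Switching from a contribution of 38 to 0 lets Player G keep an extra 38 hours, but lowers the shared-equipment pool by 38, which costs Player G their own share of that drop: 0.41 × 38 = 15.58.
Net gain = 38 − 15.58 = 22.42. The private return per contributed unit (0.41) is below 1, so free-riding is indeed the best response regardless of what the others do.

22.42 hours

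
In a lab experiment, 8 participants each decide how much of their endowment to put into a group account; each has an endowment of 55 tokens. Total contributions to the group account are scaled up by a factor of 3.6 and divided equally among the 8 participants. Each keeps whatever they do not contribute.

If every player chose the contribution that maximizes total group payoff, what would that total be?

Each contributed unit returns 3.600 to the group as a whole (0.4500 to each of 8 players), which exceeds 1, so the social optimum is full contribution: group total = 3.600 × 440 = 1584.00.

1584.00 tokens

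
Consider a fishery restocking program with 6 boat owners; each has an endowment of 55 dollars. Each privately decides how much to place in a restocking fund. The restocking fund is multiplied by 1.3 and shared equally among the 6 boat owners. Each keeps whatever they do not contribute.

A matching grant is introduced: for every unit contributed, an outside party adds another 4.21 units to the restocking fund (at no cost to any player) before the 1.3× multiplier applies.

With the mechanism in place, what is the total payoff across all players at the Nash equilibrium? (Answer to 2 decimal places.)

Under the mechanism each unit contributed yields 1.3 × 5.21 / 6 = 1.1288 back to its contributor per unit of net cost, which exceeds 1, making full contribution the dominant choice for everyone.
So the Nash equilibrium is full contribution by all 6; the group earns 1.3 × 5.21 × 330 = 2235.09.

2235.09 dollars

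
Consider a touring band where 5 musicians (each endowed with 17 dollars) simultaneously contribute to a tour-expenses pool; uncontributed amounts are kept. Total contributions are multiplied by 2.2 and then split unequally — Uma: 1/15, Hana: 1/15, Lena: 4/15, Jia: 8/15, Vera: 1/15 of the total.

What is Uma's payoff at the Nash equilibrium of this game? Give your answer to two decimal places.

A player with share s gets back 2.2·s per unit contributed, so full contribution is dominant for anyone with s > 1/2.2 = 0.4545 and zero contribution is dominant for anyone below.
Jia alone (share 8/15) is above the threshold, contributing 17; the remaining 4 contribute 0. Total contributed: 17.
Uma keeps 17 and receives 2.2 × 17 × 1/15 = 2.49 from the tour-expenses pool, for a payoff of 19.49.

19.49 dollars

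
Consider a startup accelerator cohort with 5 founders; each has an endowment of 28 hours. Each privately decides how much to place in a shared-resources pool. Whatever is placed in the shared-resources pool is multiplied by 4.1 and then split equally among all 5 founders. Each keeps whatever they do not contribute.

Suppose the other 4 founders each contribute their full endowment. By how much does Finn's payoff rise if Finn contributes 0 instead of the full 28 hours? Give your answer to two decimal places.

5.04 hours

Switching from a contribution of 28 to 0 lets Finn keep an extra 28 hours, but lowers the shared-resources pool by 28, which costs Finn their own share of that drop: 4.1/5 × 28 = 22.96.
Net gain = 28 − 22.96 = 5.04. The private return per contributed unit (0.8200) is below 1, so free-riding is indeed the best response regardless of what the others do.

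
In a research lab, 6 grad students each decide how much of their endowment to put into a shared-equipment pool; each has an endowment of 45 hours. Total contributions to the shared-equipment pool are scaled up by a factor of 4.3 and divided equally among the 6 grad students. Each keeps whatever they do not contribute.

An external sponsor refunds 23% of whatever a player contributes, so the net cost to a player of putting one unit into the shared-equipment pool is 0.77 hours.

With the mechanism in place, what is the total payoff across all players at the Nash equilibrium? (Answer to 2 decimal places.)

With the mechanism, a contributed unit returns (4.3/6) / 0.77 = 0.9307 per unit of net cost — still below 1 — so contributing 0 remains dominant for every player.
Everyone keeps their endowment and the group total is 6 × 45 = 270.

270.00 hours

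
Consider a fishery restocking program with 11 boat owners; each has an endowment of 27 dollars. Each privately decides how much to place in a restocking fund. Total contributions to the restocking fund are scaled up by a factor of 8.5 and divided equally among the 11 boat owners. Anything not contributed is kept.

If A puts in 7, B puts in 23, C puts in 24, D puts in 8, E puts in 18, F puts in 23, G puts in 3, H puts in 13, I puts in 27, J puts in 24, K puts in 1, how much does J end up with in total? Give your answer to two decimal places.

135.14 dollars

Total contributed: 7 + 23 + 24 + 8 + 18 + 23 + 3 + 13 + 27 + 24 + 1 = 171.
Each receives 8.5 × 171 / 11 = 132.14 from the restocking fund.
J keeps 27 − 24 = 3, so J's payoff is 3 + 132.14 = 135.14.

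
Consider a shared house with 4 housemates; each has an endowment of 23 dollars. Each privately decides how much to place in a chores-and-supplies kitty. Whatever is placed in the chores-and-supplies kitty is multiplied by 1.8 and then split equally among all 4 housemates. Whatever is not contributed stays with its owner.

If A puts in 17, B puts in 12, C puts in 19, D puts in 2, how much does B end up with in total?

33.50 dollars

Total contributed: 17 + 12 + 19 + 2 = 50.
Each receives 1.8 × 50 / 4 = 22.50 from the chores-and-supplies kitty.
B keeps 23 − 12 = 11, so B's payoff is 11 + 22.50 = 33.50.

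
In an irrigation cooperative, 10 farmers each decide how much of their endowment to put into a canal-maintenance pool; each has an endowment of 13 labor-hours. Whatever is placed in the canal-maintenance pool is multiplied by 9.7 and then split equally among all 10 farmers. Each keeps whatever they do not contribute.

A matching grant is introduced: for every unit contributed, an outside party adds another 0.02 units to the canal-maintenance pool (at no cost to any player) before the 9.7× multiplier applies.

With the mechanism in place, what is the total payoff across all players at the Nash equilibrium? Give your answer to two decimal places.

130.00 labor-hours

With the mechanism, a contributed unit returns 9.7 × 1.02 / 10 = 0.9894 per unit of net cost — still below 1 — so contributing 0 remains dominant for every player.
At the Nash equilibrium no one contributes; group total payoff = 10 × 13 = 130.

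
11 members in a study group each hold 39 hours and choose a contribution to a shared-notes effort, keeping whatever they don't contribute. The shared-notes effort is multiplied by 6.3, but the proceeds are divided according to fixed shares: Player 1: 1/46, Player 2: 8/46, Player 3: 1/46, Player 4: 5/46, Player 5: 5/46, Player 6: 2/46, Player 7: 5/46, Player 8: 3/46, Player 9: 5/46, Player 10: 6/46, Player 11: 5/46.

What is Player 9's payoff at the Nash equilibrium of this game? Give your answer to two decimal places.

65.71 hours

A player with share s gets back 6.3·s per unit contributed, so full contribution is dominant for anyone with s > 1/6.3 = 0.1587 and zero contribution is dominant for anyone below.
Player 2 alone (share 8/46) is above the threshold, contributing 39; the remaining 10 contribute 0. Total contributed: 39.
Player 9 keeps 39 and receives 6.3 × 39 × 5/46 = 26.71 from the shared-notes effort, for a payoff of 65.71.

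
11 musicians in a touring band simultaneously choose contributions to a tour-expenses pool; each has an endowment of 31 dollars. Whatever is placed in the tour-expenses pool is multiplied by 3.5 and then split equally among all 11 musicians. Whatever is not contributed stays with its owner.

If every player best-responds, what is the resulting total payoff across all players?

341.00 dollars

Each contributed unit returns 3.5/11 = 0.3182 to its contributor — below 1 — so contributing 0 is dominant for every player. At the Nash equilibrium everyone keeps their 31, and the group total is 11 × 31 = 341.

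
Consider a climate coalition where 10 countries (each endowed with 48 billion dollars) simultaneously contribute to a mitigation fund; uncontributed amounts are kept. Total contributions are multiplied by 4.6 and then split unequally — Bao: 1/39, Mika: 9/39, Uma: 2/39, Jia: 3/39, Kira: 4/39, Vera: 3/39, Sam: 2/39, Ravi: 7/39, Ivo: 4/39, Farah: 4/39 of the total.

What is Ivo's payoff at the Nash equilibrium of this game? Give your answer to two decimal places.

70.65 billion dollars

Player j's private return per contributed unit is 4.6 × (j's share). Contributing is weakly dominant for j when that share is at least 1/4.6 = 0.2174, and contributing 0 is dominant otherwise.
Mika alone (share 9/39) is above the threshold, contributing 48; the remaining 9 contribute 0. Total contributed: 48.
Ivo keeps 48 and receives 4.6 × 48 × 4/39 = 22.65 from the mitigation fund, for a payoff of 70.65.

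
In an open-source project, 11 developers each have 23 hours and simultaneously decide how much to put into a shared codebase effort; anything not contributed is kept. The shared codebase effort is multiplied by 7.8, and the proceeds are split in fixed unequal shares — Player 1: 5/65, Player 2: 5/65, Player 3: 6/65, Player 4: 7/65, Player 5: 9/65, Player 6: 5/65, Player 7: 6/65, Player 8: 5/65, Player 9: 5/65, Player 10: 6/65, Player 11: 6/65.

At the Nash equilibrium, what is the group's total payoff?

409.40 hours

Each unit j contributes comes back to j as 7.8 × (j's share), so j prefers to contribute only if that share exceeds 1/7.8 = 0.1282; otherwise keeping the unit dominates.
Player 5 alone (share 9/65) is above the threshold, contributing 23; the remaining 10 contribute 0. Total contributed: 23.
The shared codebase effort pays out 7.8 × 23 = 179.40 in total (split across the unequal shares, but the aggregate is all that matters for the group sum).
The 10 free-riders keep 23 each, adding 230. Group total = 230 + 179.40 = 409.40.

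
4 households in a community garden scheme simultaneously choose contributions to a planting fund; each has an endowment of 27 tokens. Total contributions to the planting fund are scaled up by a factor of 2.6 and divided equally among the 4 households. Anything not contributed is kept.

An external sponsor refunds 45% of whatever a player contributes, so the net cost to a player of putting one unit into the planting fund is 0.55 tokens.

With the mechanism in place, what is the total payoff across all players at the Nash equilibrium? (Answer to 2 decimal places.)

329.40 tokens

With the mechanism, a contributed unit returns (2.6/4) / 0.55 = 1.1818 per unit of net cost to the contributor — now above 1 — so contributing fully is weakly dominant for every player.
So the Nash equilibrium is full contribution by all 4; the group earns 4 × (27 × 0.45 + 2.6 × 27) = 329.40.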